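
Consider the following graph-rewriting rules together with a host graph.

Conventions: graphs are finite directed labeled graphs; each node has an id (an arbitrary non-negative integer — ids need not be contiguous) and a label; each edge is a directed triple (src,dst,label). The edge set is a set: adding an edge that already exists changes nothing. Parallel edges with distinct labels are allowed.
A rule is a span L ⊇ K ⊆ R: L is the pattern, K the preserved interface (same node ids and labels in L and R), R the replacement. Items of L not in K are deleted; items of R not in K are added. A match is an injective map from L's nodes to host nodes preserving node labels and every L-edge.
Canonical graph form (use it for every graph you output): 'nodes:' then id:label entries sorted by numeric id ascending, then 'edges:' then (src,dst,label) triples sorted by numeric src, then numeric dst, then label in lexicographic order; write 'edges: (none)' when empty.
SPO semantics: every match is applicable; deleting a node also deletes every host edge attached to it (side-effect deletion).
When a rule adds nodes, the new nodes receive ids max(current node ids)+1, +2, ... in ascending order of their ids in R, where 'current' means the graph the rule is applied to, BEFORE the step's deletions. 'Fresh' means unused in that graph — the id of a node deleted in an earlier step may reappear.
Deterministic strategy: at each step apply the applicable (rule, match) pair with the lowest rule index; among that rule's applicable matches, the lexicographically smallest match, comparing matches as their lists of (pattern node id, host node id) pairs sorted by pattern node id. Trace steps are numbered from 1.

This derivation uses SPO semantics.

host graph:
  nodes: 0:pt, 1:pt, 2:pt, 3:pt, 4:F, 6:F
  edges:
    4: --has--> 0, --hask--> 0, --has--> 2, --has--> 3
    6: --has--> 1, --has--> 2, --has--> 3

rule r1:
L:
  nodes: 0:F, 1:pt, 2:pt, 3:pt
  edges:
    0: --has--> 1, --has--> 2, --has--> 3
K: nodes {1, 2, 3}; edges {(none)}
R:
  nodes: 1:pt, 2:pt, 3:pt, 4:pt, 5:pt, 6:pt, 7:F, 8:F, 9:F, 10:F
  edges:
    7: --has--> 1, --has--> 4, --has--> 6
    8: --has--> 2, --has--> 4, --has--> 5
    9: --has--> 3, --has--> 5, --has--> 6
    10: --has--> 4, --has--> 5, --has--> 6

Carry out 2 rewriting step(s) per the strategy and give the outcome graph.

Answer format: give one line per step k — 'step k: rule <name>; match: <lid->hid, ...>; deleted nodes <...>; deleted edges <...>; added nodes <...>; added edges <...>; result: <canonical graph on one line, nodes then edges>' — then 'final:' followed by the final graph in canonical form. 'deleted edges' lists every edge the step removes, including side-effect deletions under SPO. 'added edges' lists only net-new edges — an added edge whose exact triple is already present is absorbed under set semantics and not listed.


step 1: rule r1; match: 0->4, 1->0, 2->2, 3->3; deleted nodes 4; deleted edges (4,0,has); (4,0,hask); (4,2,has); (4,3,has); added nodes 7, 8, 9, 10, 11, 12, 13; added edges (10,0,has); (10,7,has); (10,9,has); (11,2,has); (11,7,has); (11,8,has); (12,3,has); (12,8,has); (12,9,has); (13,7,has); (13,8,has); (13,9,has); result: nodes: 0:pt, 1:pt, 2:pt, 3:pt, 6:F, 7:pt, 8:pt, 9:pt, 10:F, 11:F, 12:F, 13:F edges: (6,1,has); (6,2,has); (6,3,has); (10,0,has); (10,7,has); (10,9,has); (11,2,has); (11,7,has); (11,8,has); (12,3,has); (12,8,has); (12,9,has); (13,7,has); (13,8,has); (13,9,has)
step 2: rule r1; match: 0->6, 1->1, 2->2, 3->3; deleted nodes 6; deleted edges (6,1,has); (6,2,has); (6,3,has); added nodes 14, 15, 16, 17, 18, 19, 20; added edges (17,1,has); (17,14,has); (17,16,has); (18,2,has); (18,14,has); (18,15,has); (19,3,has); (19,15,has); (19,16,has); (20,14,has); (20,15,has); (20,16,has); result: nodes: 0:pt, 1:pt, 2:pt, 3:pt, 7:pt, 8:pt, 9:pt, 10:F, 11:F, 12:F, 13:F, 14:pt, 15:pt, 16:pt, 17:F, 18:F, 19:F, 20:F edges: (10,0,has); (10,7,has); (10,9,has); (11,2,has); (11,7,has); (11,8,has); (12,3,has); (12,8,has); (12,9,has); (13,7,has); (13,8,has); (13,9,has); (17,1,has); (17,14,has); (17,16,has); (18,2,has); (18,14,has); (18,15,has); (19,3,has); (19,15,has); (19,16,has); (20,14,has); (20,15,has); (20,16,has)
final:
nodes: 0:pt, 1:pt, 2:pt, 3:pt, 7:pt, 8:pt, 9:pt, 10:F, 11:F, 12:F, 13:F, 14:pt, 15:pt, 16:pt, 17:F, 18:F, 19:F, 20:F
edges: (10,0,has); (10,7,has); (10,9,has); (11,2,has); (11,7,has); (11,8,has); (12,3,has); (12,8,has); (12,9,has); (13,7,has); (13,8,has); (13,9,has); (17,1,has); (17,14,has); (17,16,has); (18,2,has); (18,14,has); (18,15,has); (19,3,has); (19,15,has); (19,16,has); (20,14,has); (20,15,has); (20,16,has)


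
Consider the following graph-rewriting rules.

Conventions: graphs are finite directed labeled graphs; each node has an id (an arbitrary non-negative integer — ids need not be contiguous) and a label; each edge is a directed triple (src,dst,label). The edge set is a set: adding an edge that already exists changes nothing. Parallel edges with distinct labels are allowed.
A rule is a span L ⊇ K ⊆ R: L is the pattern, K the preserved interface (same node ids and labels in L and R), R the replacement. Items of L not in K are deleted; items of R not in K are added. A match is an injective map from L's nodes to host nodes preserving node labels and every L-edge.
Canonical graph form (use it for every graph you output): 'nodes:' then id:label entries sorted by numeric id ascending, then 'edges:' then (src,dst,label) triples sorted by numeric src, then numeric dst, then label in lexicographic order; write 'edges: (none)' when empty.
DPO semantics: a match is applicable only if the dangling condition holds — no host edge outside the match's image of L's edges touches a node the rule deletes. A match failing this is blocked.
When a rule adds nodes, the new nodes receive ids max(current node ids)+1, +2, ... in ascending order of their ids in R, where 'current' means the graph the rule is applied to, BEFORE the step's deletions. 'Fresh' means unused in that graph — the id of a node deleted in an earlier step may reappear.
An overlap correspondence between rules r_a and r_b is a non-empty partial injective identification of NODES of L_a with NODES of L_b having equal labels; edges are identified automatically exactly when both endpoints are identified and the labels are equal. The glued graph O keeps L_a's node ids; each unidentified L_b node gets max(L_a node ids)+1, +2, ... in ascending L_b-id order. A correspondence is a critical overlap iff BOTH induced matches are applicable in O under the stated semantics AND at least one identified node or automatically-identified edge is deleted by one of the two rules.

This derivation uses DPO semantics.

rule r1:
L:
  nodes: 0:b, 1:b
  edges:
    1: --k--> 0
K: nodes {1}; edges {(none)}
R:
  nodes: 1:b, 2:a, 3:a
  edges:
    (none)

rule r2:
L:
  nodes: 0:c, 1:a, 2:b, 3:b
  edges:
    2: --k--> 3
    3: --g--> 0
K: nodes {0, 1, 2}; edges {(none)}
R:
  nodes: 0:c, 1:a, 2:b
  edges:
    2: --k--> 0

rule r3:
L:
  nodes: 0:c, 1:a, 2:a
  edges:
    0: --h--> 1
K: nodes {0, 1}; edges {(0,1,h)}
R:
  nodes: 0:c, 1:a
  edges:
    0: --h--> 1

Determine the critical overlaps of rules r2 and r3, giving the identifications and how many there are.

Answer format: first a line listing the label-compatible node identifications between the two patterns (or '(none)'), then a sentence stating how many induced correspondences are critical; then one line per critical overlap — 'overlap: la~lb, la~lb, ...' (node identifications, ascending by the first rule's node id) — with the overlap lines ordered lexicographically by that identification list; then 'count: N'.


label-compatible node identifications between L(r2) and L(r3): 0~0, 1~1, 1~2
2 of the induced correspondences are critical overlaps of r2 and r3.
overlap: 0~0, 1~2
overlap: 1~2
count: 2


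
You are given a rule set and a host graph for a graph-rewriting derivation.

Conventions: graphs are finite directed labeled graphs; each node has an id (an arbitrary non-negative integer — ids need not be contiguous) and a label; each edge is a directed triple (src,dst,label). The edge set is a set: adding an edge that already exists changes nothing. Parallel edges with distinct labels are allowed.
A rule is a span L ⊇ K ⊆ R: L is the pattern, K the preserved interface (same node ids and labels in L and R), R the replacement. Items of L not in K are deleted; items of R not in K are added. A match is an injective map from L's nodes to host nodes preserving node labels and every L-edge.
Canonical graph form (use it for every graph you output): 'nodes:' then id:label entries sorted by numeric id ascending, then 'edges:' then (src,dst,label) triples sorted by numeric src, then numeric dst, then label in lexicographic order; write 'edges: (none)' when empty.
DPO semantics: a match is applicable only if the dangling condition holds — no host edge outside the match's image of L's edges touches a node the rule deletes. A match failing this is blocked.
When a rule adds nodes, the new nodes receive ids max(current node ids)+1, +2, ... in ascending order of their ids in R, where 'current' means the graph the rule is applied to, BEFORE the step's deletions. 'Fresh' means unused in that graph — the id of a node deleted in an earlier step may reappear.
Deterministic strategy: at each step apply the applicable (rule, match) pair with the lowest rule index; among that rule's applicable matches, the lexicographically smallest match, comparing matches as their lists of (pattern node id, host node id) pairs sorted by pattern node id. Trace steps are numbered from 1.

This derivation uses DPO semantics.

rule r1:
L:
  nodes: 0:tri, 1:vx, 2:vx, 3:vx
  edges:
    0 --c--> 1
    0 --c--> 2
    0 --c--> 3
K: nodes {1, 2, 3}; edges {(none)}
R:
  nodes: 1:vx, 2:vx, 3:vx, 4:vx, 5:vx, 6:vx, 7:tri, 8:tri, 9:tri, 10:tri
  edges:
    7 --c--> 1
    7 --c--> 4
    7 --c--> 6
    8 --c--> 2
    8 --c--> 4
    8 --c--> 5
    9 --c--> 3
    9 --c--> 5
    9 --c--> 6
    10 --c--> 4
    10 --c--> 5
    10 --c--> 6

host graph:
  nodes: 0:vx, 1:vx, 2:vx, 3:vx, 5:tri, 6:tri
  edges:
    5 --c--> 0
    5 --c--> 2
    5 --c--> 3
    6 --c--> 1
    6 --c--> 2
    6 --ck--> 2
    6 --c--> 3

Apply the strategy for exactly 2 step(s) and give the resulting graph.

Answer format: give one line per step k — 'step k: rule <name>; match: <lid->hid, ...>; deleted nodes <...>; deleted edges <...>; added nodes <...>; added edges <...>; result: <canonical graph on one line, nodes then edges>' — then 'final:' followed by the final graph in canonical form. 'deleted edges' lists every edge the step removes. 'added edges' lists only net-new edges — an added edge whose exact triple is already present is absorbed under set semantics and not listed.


step 1: rule r1; match: 0->5, 1->0, 2->2, 3->3; deleted nodes 5; deleted edges (5,0,c); (5,2,c); (5,3,c); added nodes 7, 8, 9, 10, 11, 12, 13; added edges (10,0,c); (10,7,c); (10,9,c); (11,2,c); (11,7,c); (11,8,c); (12,3,c); (12,8,c); (12,9,c); (13,7,c); (13,8,c); (13,9,c); result: nodes: 0:vx, 1:vx, 2:vx, 3:vx, 6:tri, 7:vx, 8:vx, 9:vx, 10:tri, 11:tri, 12:tri, 13:tri edges: (6,1,c); (6,2,c); (6,2,ck); (6,3,c); (10,0,c); (10,7,c); (10,9,c); (11,2,c); (11,7,c); (11,8,c); (12,3,c); (12,8,c); (12,9,c); (13,7,c); (13,8,c); (13,9,c)
step 2: rule r1; match: 0->10, 1->0, 2->7, 3->9; deleted nodes 10; deleted edges (10,0,c); (10,7,c); (10,9,c); added nodes 14, 15, 16, 17, 18, 19, 20; added edges (17,0,c); (17,14,c); (17,16,c); (18,7,c); (18,14,c); (18,15,c); (19,9,c); (19,15,c); (19,16,c); (20,14,c); (20,15,c); (20,16,c); result: nodes: 0:vx, 1:vx, 2:vx, 3:vx, 6:tri, 7:vx, 8:vx, 9:vx, 11:tri, 12:tri, 13:tri, 14:vx, 15:vx, 16:vx, 17:tri, 18:tri, 19:tri, 20:tri edges: (6,1,c); (6,2,c); (6,2,ck); (6,3,c); (11,2,c); (11,7,c); (11,8,c); (12,3,c); (12,8,c); (12,9,c); (13,7,c); (13,8,c); (13,9,c); (17,0,c); (17,14,c); (17,16,c); (18,7,c); (18,14,c); (18,15,c); (19,9,c); (19,15,c); (19,16,c); (20,14,c); (20,15,c); (20,16,c)
final:
nodes: 0:vx, 1:vx, 2:vx, 3:vx, 6:tri, 7:vx, 8:vx, 9:vx, 11:tri, 12:tri, 13:tri, 14:vx, 15:vx, 16:vx, 17:tri, 18:tri, 19:tri, 20:tri
edges: (6,1,c); (6,2,c); (6,2,ck); (6,3,c); (11,2,c); (11,7,c); (11,8,c); (12,3,c); (12,8,c); (12,9,c); (13,7,c); (13,8,c); (13,9,c); (17,0,c); (17,14,c); (17,16,c); (18,7,c); (18,14,c); (18,15,c); (19,9,c); (19,15,c); (19,16,c); (20,14,c); (20,15,c); (20,16,c)


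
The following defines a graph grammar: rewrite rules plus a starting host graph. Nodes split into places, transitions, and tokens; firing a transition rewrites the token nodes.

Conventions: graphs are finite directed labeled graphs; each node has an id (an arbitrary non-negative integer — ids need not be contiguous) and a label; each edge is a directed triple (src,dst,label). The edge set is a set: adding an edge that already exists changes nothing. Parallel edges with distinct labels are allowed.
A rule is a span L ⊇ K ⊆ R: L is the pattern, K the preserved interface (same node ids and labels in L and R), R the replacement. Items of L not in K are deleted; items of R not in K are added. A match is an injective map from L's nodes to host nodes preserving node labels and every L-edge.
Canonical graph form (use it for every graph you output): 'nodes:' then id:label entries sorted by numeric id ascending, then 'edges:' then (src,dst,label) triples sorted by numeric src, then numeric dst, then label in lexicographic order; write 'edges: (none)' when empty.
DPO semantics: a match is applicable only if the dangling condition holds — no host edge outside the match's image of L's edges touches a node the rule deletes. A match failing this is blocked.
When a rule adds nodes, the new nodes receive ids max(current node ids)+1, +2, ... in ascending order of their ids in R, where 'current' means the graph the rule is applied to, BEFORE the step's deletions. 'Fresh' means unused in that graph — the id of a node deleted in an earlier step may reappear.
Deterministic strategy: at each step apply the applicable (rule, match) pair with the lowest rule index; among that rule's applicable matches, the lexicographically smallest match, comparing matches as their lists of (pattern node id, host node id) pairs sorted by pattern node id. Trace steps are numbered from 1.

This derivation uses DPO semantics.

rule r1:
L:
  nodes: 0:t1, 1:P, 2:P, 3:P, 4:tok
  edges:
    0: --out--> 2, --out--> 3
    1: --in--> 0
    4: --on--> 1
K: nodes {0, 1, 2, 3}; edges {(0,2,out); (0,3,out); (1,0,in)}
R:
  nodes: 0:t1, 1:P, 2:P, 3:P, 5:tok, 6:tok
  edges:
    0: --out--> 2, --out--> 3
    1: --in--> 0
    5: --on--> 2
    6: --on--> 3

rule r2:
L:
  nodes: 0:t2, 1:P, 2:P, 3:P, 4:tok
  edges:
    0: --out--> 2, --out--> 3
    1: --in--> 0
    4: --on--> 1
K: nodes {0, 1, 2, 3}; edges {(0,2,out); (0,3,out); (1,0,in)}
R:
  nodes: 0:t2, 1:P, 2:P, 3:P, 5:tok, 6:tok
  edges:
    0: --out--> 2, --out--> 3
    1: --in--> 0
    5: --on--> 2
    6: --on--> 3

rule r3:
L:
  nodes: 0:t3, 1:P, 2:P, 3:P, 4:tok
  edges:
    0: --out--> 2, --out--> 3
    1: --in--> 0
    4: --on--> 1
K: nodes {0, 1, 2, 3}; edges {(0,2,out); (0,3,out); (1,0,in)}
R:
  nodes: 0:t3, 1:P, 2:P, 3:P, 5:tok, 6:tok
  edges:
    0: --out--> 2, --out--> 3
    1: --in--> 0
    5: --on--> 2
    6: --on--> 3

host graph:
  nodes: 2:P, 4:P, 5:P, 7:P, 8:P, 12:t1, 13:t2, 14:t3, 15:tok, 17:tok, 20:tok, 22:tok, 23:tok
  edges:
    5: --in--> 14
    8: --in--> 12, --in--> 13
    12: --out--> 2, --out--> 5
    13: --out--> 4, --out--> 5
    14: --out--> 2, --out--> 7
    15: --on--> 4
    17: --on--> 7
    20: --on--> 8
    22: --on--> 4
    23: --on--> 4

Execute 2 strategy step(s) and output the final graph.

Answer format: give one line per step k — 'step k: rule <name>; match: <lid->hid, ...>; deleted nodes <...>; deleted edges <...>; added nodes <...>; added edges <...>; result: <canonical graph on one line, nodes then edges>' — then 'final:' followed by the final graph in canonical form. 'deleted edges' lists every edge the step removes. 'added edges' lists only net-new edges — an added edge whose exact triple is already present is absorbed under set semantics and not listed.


step 1: rule r1; match: 0->12, 1->8, 2->2, 3->5, 4->20; deleted nodes 20; deleted edges (20,8,on); added nodes 24, 25; added edges (24,2,on); (25,5,on); result: nodes: 2:P, 4:P, 5:P, 7:P, 8:P, 12:t1, 13:t2, 14:t3, 15:tok, 17:tok, 22:tok, 23:tok, 24:tok, 25:tok edges: (5,14,in); (8,12,in); (8,13,in); (12,2,out); (12,5,out); (13,4,out); (13,5,out); (14,2,out); (14,7,out); (15,4,on); (17,7,on); (22,4,on); (23,4,on); (24,2,on); (25,5,on)
step 2: rule r3; match: 0->14, 1->5, 2->2, 3->7, 4->25; deleted nodes 25; deleted edges (25,5,on); added nodes 26, 27; added edges (26,2,on); (27,7,on); result: nodes: 2:P, 4:P, 5:P, 7:P, 8:P, 12:t1, 13:t2, 14:t3, 15:tok, 17:tok, 22:tok, 23:tok, 24:tok, 26:tok, 27:tok edges: (5,14,in); (8,12,in); (8,13,in); (12,2,out); (12,5,out); (13,4,out); (13,5,out); (14,2,out); (14,7,out); (15,4,on); (17,7,on); (22,4,on); (23,4,on); (24,2,on); (26,2,on); (27,7,on)
final:
nodes: 2:P, 4:P, 5:P, 7:P, 8:P, 12:t1, 13:t2, 14:t3, 15:tok, 17:tok, 22:tok, 23:tok, 24:tok, 26:tok, 27:tok
edges: (5,14,in); (8,12,in); (8,13,in); (12,2,out); (12,5,out); (13,4,out); (13,5,out); (14,2,out); (14,7,out); (15,4,on); (17,7,on); (22,4,on); (23,4,on); (24,2,on); (26,2,on); (27,7,on)


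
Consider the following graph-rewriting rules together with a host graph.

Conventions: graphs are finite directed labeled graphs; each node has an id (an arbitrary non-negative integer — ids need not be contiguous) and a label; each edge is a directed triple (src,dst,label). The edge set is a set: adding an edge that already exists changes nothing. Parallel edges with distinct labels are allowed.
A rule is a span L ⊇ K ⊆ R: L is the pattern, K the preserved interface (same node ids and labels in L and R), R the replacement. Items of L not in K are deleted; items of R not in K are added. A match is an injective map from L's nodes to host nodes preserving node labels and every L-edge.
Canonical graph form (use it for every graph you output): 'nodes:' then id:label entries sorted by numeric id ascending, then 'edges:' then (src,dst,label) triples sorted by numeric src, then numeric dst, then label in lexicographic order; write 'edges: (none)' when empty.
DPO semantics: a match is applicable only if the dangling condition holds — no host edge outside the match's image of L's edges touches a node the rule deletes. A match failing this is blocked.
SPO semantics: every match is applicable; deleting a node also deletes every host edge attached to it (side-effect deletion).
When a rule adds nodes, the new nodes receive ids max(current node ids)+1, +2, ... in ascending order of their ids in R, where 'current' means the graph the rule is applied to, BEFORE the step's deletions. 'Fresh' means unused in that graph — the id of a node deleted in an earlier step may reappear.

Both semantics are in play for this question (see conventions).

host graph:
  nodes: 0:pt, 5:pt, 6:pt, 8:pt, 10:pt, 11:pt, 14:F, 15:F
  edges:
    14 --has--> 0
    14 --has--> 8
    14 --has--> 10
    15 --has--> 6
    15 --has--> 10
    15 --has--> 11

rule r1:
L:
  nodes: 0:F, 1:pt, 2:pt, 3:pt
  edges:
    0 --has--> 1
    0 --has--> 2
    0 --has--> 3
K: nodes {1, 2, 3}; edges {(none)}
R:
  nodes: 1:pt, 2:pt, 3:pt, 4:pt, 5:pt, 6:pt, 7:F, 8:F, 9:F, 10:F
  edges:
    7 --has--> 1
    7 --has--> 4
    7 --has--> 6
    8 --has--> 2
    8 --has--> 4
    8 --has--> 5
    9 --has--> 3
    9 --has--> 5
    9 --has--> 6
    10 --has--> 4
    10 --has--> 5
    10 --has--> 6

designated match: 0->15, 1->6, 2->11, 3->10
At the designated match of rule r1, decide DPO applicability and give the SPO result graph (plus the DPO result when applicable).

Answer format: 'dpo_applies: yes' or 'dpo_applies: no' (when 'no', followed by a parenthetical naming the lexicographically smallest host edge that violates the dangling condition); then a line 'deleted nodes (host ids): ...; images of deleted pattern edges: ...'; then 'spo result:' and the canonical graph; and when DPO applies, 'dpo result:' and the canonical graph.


dpo_applies: yes
deleted nodes (host ids): 15; images of deleted pattern edges: (15,6,has); (15,10,has); (15,11,has)
spo result:
nodes: 0:pt, 5:pt, 6:pt, 8:pt, 10:pt, 11:pt, 14:F, 16:pt, 17:pt, 18:pt, 19:F, 20:F, 21:F, 22:F
edges: (14,0,has); (14,8,has); (14,10,has); (19,6,has); (19,16,has); (19,18,has); (20,11,has); (20,16,has); (20,17,has); (21,10,has); (21,17,has); (21,18,has); (22,16,has); (22,17,has); (22,18,has)
dpo result:
nodes: 0:pt, 5:pt, 6:pt, 8:pt, 10:pt, 11:pt, 14:F, 16:pt, 17:pt, 18:pt, 19:F, 20:F, 21:F, 22:F
edges: (14,0,has); (14,8,has); (14,10,has); (19,6,has); (19,16,has); (19,18,has); (20,11,has); (20,16,has); (20,17,has); (21,10,has); (21,17,has); (21,18,has); (22,16,has); (22,17,has); (22,18,has)


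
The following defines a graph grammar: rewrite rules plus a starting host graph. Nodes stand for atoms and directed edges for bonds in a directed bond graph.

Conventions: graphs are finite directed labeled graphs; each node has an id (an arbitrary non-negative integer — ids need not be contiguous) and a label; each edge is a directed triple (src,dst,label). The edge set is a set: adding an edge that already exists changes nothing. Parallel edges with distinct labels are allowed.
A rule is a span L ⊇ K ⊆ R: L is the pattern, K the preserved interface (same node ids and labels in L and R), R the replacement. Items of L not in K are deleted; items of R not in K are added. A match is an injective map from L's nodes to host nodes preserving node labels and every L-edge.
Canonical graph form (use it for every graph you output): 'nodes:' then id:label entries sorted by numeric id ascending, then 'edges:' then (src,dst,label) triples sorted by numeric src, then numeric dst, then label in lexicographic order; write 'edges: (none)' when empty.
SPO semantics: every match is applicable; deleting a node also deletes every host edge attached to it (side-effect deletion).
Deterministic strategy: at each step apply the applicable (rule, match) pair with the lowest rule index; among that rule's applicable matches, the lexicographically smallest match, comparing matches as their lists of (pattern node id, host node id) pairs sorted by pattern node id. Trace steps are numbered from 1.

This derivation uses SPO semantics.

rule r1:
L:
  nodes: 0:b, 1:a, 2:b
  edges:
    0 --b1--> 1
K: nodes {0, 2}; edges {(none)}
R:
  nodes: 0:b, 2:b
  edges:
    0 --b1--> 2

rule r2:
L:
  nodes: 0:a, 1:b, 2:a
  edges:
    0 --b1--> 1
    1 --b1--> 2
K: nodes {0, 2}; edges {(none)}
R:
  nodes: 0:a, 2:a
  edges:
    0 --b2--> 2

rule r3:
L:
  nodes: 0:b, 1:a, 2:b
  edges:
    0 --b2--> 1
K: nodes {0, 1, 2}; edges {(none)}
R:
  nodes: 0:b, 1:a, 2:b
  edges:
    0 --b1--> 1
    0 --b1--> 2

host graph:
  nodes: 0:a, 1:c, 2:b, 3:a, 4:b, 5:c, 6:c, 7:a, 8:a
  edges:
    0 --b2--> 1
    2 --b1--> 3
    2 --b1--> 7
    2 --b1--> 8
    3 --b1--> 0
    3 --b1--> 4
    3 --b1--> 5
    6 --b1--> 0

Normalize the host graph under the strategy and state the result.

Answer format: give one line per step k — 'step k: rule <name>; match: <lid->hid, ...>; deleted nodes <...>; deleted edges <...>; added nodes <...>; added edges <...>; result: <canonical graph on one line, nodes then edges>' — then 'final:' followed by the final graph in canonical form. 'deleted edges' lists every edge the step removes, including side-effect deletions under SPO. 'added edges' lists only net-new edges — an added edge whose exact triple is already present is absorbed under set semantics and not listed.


step 1: rule r1; match: 0->2, 1->3, 2->4; deleted nodes 3; deleted edges (2,3,b1); (3,0,b1); (3,4,b1); (3,5,b1); added nodes (none); added edges (2,4,b1); result: nodes: 0:a, 1:c, 2:b, 4:b, 5:c, 6:c, 7:a, 8:a edges: (0,1,b2); (2,4,b1); (2,7,b1); (2,8,b1); (6,0,b1)
step 2: rule r1; match: 0->2, 1->7, 2->4; deleted nodes 7; deleted edges (2,7,b1); added nodes (none); added edges (none); result: nodes: 0:a, 1:c, 2:b, 4:b, 5:c, 6:c, 8:a edges: (0,1,b2); (2,4,b1); (2,8,b1); (6,0,b1)
step 3: rule r1; match: 0->2, 1->8, 2->4; deleted nodes 8; deleted edges (2,8,b1); added nodes (none); added edges (none); result: nodes: 0:a, 1:c, 2:b, 4:b, 5:c, 6:c edges: (0,1,b2); (2,4,b1); (6,0,b1)
final:
nodes: 0:a, 1:c, 2:b, 4:b, 5:c, 6:c
edges: (0,1,b2); (2,4,b1); (6,0,b1)


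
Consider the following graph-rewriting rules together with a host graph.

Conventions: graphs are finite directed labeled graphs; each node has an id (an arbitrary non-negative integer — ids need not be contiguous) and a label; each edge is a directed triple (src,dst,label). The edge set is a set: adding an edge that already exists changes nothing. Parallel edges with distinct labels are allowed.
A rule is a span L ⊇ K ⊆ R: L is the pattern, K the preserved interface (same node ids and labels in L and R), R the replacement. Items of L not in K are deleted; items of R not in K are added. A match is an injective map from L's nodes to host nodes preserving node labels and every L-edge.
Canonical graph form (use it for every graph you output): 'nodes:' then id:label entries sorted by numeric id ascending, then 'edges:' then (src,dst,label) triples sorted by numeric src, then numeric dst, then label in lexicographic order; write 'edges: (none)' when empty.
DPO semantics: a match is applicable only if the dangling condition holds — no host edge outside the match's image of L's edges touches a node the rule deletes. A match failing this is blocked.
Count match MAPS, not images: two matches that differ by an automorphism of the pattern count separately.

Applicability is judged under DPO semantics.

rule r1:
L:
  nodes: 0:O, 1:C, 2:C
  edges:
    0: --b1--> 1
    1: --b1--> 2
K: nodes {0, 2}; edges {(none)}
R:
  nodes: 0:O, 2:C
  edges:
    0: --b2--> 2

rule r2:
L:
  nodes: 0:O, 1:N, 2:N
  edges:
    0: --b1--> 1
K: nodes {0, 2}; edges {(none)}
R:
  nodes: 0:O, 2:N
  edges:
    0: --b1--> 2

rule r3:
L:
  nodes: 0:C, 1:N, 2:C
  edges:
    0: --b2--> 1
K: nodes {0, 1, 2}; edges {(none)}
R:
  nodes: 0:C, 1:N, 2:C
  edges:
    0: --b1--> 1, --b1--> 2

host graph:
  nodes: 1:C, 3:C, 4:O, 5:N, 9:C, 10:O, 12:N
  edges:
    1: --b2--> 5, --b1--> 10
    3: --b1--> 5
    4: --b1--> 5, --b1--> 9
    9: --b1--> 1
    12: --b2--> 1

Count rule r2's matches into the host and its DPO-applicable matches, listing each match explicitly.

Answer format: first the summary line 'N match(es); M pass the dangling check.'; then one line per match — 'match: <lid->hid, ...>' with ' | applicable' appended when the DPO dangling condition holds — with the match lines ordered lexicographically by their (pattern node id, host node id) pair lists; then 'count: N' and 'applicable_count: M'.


1 match(es); 0 pass the dangling check.
match: 0->4, 1->5, 2->12
count: 1
applicable_count: 0


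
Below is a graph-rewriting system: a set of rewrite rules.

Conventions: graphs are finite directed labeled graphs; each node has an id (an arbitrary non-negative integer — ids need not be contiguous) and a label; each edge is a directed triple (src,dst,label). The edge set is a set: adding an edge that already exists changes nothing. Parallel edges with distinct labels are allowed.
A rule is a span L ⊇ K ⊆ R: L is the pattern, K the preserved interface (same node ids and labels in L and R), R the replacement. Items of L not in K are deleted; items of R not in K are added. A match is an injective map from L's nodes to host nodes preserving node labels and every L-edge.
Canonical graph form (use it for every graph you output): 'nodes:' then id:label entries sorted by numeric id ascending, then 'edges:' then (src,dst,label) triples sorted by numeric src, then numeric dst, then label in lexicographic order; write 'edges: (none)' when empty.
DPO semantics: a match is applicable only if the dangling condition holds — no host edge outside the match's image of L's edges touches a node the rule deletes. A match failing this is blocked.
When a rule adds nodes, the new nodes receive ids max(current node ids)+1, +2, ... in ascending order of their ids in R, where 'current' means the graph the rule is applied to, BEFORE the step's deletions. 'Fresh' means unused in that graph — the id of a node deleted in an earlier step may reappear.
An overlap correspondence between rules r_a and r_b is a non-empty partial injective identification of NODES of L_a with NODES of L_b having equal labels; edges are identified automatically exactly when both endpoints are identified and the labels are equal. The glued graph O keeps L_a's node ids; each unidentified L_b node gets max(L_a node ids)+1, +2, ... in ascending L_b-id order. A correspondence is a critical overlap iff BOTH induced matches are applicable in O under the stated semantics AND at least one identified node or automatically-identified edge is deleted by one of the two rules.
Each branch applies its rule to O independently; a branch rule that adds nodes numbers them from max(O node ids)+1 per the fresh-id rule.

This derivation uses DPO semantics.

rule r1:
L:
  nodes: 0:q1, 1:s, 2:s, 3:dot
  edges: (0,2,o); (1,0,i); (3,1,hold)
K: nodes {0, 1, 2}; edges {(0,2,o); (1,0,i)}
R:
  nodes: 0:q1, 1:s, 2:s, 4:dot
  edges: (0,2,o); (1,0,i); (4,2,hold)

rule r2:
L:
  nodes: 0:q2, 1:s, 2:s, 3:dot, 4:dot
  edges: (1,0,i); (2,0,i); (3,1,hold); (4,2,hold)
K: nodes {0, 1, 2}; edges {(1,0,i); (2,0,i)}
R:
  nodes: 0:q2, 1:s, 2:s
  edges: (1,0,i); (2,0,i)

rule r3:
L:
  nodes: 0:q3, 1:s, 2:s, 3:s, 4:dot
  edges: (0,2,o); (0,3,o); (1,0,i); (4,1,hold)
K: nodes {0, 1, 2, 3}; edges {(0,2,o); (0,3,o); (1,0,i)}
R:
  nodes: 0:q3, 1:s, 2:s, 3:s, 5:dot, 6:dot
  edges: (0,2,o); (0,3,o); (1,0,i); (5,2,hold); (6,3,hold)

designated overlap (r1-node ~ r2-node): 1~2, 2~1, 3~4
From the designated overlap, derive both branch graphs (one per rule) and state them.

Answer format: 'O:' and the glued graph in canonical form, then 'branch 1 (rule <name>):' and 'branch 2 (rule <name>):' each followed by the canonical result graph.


O:
nodes: 0:q1, 1:s, 2:s, 3:dot, 4:q2, 5:dot
edges: (0,2,o); (1,0,i); (1,4,i); (2,4,i); (3,1,hold); (5,2,hold)
branch 1 (rule r1):
nodes: 0:q1, 1:s, 2:s, 4:q2, 5:dot, 6:dot
edges: (0,2,o); (1,0,i); (1,4,i); (2,4,i); (5,2,hold); (6,2,hold)
branch 2 (rule r2):
nodes: 0:q1, 1:s, 2:s, 4:q2
edges: (0,2,o); (1,0,i); (1,4,i); (2,4,i)


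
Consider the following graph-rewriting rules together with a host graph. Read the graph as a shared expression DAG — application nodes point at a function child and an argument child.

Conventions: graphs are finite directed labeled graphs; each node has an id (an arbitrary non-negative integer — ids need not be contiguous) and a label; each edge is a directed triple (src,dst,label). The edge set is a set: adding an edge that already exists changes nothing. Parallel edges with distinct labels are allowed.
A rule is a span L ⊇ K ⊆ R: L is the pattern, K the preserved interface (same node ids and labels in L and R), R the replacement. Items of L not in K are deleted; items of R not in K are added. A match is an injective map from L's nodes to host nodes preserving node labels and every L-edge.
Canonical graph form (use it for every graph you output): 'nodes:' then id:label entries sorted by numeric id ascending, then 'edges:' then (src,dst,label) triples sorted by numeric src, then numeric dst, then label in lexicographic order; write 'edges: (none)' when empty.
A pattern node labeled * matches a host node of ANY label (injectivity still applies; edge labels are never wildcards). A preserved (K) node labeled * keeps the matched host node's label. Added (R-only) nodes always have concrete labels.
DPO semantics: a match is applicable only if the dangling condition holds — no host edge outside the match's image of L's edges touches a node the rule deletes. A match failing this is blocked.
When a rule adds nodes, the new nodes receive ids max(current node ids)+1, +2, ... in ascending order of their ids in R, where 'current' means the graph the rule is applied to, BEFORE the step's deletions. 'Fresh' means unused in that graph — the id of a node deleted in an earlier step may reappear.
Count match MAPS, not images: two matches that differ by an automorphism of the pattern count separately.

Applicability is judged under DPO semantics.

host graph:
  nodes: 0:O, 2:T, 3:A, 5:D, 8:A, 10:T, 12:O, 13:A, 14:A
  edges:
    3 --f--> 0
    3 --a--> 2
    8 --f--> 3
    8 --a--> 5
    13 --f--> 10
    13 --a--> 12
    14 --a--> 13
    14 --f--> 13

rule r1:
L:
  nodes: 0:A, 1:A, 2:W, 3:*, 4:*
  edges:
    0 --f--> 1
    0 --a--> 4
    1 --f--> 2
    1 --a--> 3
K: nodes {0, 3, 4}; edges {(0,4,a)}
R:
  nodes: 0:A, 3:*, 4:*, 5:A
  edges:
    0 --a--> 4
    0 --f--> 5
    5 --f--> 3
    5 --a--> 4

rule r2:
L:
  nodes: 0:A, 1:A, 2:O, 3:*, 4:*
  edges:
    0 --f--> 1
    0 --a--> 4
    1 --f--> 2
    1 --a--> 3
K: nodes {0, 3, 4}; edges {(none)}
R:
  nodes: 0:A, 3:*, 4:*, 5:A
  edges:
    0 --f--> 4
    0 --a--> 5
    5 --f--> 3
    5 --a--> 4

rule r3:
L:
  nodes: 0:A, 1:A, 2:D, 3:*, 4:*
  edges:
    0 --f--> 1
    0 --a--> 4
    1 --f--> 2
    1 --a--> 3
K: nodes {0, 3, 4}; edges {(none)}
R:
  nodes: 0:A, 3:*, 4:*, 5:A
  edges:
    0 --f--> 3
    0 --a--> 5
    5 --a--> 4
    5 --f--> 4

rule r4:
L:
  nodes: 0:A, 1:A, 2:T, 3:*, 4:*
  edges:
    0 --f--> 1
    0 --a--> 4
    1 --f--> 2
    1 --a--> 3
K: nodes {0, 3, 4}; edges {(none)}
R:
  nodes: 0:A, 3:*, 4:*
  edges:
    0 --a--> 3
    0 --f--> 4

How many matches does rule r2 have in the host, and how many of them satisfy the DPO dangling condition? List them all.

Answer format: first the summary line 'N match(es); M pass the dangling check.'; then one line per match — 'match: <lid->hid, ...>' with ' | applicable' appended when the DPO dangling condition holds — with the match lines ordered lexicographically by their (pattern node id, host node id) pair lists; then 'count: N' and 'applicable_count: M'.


1 match(es); 1 pass the dangling check.
match: 0->8, 1->3, 2->0, 3->2, 4->5 | applicable
count: 1
applicable_count: 1


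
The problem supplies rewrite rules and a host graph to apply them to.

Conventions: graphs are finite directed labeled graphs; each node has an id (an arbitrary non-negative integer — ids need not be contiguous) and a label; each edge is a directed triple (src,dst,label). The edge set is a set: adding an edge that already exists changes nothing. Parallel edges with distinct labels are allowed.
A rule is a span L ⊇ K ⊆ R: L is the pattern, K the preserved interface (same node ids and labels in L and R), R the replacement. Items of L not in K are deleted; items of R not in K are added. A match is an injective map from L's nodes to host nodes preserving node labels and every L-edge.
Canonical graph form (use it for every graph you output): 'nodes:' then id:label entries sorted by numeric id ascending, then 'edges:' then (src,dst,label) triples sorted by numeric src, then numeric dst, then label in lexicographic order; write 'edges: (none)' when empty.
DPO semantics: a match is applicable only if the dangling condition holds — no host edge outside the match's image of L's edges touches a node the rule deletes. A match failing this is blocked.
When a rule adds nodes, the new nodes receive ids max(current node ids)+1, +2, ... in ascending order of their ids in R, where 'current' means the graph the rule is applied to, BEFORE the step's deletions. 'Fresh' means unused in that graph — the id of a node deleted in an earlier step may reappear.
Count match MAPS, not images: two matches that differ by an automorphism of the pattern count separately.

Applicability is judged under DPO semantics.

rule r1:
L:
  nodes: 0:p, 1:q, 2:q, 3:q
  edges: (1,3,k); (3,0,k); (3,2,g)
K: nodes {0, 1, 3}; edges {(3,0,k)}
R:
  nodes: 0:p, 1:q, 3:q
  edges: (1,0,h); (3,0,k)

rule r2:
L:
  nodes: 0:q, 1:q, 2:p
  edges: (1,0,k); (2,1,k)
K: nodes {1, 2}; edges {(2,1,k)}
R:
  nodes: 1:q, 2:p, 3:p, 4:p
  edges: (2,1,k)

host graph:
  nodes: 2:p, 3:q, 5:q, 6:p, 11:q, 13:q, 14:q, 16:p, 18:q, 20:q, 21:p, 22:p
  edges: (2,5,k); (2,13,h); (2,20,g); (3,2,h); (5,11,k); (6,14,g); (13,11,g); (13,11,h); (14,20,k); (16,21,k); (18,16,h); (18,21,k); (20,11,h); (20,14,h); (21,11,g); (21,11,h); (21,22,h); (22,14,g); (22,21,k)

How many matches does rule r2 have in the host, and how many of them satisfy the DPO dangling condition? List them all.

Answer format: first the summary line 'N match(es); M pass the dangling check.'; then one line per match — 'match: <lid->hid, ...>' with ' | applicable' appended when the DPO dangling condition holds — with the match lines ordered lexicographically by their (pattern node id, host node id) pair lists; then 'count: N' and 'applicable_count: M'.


1 match(es); 0 pass the dangling check.
match: 0->11, 1->5, 2->2
count: 1
applicable_count: 0


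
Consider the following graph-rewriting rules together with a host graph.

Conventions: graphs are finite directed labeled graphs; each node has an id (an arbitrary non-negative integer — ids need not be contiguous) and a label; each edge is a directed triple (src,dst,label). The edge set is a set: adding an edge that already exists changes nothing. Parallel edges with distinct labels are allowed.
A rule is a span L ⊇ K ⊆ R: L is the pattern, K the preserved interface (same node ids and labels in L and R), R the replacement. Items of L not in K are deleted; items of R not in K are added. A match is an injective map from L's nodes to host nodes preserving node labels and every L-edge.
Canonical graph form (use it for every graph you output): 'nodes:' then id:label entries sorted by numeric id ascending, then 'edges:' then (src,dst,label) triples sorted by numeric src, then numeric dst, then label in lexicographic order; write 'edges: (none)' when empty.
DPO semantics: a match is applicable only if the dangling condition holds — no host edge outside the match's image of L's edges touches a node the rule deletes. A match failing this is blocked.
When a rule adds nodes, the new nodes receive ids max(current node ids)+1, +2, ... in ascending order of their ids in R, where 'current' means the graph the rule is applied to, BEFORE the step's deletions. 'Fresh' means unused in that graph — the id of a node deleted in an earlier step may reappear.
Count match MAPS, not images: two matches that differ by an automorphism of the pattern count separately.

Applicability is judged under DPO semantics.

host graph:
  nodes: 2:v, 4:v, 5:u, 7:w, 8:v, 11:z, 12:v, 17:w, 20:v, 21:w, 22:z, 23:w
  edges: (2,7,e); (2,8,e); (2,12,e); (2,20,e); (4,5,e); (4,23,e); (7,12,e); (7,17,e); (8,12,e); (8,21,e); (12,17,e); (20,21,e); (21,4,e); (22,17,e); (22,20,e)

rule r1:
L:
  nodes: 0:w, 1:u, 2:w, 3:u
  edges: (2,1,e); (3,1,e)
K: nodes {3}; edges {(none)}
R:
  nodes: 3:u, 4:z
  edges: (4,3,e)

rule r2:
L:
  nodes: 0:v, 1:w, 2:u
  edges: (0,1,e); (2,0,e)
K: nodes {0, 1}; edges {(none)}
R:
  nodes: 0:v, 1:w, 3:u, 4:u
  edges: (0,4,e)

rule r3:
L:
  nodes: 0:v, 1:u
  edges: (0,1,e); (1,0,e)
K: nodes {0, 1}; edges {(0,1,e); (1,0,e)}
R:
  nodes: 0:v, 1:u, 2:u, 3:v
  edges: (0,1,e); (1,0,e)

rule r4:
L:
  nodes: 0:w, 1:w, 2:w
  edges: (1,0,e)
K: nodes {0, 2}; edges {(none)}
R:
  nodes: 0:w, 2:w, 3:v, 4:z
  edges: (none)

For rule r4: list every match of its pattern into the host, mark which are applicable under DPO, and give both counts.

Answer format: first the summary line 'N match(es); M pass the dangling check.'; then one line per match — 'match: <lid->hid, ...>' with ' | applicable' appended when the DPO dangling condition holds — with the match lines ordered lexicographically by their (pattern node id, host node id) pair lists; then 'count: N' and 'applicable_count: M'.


2 match(es); 0 pass the dangling check.
match: 0->17, 1->7, 2->21
match: 0->17, 1->7, 2->23
count: 2
applicable_count: 0


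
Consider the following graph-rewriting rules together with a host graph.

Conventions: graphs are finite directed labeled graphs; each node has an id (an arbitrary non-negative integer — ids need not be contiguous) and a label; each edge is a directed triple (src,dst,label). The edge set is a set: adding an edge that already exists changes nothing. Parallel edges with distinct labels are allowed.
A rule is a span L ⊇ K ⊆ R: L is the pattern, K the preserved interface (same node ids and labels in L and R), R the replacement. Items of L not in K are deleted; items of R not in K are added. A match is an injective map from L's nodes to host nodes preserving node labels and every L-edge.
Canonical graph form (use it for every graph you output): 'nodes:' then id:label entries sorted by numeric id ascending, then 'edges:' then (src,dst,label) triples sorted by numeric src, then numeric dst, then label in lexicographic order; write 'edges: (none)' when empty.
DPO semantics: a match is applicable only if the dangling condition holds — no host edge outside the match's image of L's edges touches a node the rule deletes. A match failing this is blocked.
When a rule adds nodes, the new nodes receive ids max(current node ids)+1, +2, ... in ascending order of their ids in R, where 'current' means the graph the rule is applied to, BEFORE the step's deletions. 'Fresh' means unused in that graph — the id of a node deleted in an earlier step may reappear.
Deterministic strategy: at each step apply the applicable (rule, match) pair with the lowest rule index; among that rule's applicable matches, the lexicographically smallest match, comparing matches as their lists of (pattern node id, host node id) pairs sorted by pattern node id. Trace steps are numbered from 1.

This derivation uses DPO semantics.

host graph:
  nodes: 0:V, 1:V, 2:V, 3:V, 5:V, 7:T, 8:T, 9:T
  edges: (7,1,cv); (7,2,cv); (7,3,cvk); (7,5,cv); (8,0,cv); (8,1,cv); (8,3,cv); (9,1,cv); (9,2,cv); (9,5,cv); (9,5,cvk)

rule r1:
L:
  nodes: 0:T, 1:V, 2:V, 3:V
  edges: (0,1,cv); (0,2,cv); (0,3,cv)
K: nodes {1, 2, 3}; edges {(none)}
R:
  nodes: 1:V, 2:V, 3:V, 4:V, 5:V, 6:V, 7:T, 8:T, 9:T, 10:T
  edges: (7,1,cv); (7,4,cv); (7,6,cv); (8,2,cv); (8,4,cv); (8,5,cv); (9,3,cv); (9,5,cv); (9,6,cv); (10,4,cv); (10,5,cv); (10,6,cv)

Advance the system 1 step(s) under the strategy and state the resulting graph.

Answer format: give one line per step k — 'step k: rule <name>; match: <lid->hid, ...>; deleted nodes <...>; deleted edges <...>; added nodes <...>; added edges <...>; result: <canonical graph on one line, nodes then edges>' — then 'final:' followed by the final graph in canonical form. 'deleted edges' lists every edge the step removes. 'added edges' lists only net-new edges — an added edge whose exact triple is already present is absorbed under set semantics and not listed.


step 1: rule r1; match: 0->8, 1->0, 2->1, 3->3; deleted nodes 8; deleted edges (8,0,cv); (8,1,cv); (8,3,cv); added nodes 10, 11, 12, 13, 14, 15, 16; added edges (13,0,cv); (13,10,cv); (13,12,cv); (14,1,cv); (14,10,cv); (14,11,cv); (15,3,cv); (15,11,cv); (15,12,cv); (16,10,cv); (16,11,cv); (16,12,cv); result: nodes: 0:V, 1:V, 2:V, 3:V, 5:V, 7:T, 9:T, 10:V, 11:V, 12:V, 13:T, 14:T, 15:T, 16:T edges: (7,1,cv); (7,2,cv); (7,3,cvk); (7,5,cv); (9,1,cv); (9,2,cv); (9,5,cv); (9,5,cvk); (13,0,cv); (13,10,cv); (13,12,cv); (14,1,cv); (14,10,cv); (14,11,cv); (15,3,cv); (15,11,cv); (15,12,cv); (16,10,cv); (16,11,cv); (16,12,cv)
final:
nodes: 0:V, 1:V, 2:V, 3:V, 5:V, 7:T, 9:T, 10:V, 11:V, 12:V, 13:T, 14:T, 15:T, 16:T
edges: (7,1,cv); (7,2,cv); (7,3,cvk); (7,5,cv); (9,1,cv); (9,2,cv); (9,5,cv); (9,5,cvk); (13,0,cv); (13,10,cv); (13,12,cv); (14,1,cv); (14,10,cv); (14,11,cv); (15,3,cv); (15,11,cv); (15,12,cv); (16,10,cv); (16,11,cv); (16,12,cv)
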